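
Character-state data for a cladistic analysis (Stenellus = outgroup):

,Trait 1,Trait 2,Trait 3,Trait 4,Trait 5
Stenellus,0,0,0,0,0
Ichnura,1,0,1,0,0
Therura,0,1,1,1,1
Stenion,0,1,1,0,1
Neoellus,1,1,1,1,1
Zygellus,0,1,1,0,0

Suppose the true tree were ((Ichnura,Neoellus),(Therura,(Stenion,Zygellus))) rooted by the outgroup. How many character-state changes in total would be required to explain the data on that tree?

9

Map each character onto ((Ichnura,Neoellus),(Therura,(Stenion,Zygellus))) (rooted by Stenellus) and count the minimum state changes it requires (Fitch parsimony):
Trait 1: 1; Trait 2: 2; Trait 3: 1; Trait 4: 2; Trait 5: 3.
Total tree length = 9.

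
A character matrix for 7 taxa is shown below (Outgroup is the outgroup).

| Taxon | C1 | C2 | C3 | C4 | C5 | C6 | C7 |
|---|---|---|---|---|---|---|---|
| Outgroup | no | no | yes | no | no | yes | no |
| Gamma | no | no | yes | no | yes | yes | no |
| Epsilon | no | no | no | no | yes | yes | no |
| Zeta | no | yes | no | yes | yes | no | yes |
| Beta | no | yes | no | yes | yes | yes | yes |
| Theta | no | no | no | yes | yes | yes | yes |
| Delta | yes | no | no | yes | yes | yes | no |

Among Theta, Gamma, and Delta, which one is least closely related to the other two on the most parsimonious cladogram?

Character polarity is set by the outgroup: the derived state is whichever differs from the outgroup's state, so for C3, C6 the derived state is 'no', and for the remaining characters it is 'yes'.
C1 (derived state 'yes') is unique to Delta (autapomorphy; uninformative for grouping).
Only Beta and Zeta show the derived state 'yes' for C2, supporting them as a clade.
C3 (derived state 'no') is shared by Beta, Delta, Epsilon, Theta, and Zeta — a synapomorphy uniting that clade.
C4 (derived state 'yes') is shared by Beta, Delta, Theta, and Zeta — a synapomorphy uniting that clade.
C5 (derived state 'yes') is shared by all ingroup taxa — unites the whole ingroup.
C6: derived state 'no' in Zeta only — an autapomorphy, so it tells us nothing about relationships among taxa.
Only Beta, Theta, and Zeta show the derived state 'yes' for C7, supporting them as a clade.
Most parsimonious ingroup topology: (Gamma,(Epsilon,(((Zeta,Beta),Theta),Delta))).
Theta and Delta share a more recent common ancestor with each other than either does with Gamma, so Gamma is the least closely related of the three.

Gamma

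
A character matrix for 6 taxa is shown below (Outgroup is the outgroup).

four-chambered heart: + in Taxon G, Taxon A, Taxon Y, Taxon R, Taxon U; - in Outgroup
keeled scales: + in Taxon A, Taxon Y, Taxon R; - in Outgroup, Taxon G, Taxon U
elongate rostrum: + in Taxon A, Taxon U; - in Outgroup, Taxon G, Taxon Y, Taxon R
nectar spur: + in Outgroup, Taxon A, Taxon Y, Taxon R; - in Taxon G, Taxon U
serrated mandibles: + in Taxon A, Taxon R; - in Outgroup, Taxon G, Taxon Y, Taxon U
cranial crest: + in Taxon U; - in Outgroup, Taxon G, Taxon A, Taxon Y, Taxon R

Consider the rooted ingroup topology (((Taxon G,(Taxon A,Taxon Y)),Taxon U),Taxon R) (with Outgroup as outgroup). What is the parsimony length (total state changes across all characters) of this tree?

Map each character onto (((Taxon G,(Taxon A,Taxon Y)),Taxon U),Taxon R) (rooted by Outgroup) and count the minimum state changes it requires (Fitch parsimony):
four-chambered heart: 1; keeled scales: 2; elongate rostrum: 2; nectar spur: 2; serrated mandibles: 2; cranial crest: 1.
Total tree length = 10.

10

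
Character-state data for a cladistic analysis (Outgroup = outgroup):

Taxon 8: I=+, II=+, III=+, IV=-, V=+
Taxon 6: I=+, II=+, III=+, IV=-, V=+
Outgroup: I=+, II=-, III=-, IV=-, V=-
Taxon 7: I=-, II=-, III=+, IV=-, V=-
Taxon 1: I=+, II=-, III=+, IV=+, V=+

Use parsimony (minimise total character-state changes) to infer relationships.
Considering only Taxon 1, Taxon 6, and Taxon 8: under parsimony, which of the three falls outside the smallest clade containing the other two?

Taxon 1

Character polarity is set by the outgroup: the derived state is whichever differs from the outgroup's state, so for I the derived state is '-', and for the remaining characters it is '+'.
I (derived state '-') is unique to Taxon 7 (autapomorphy; uninformative for grouping).
Only Taxon 6 and Taxon 8 show the derived state '+' for II, supporting them as a clade.
All ingroup taxa share the derived state '+' for III; it defines the ingroup but does not resolve relationships within it.
IV: derived state '+' in Taxon 1 only — an autapomorphy, so it tells us nothing about relationships among taxa.
Only Taxon 1, Taxon 6, and Taxon 8 show the derived state '+' for V, supporting them as a clade.
Most parsimonious ingroup topology: ((Taxon 1,(Taxon 6,Taxon 8)),Taxon 7).
Taxon 8 and Taxon 6 share a more recent common ancestor with each other than either does with Taxon 1, so Taxon 1 is the least closely related of the three.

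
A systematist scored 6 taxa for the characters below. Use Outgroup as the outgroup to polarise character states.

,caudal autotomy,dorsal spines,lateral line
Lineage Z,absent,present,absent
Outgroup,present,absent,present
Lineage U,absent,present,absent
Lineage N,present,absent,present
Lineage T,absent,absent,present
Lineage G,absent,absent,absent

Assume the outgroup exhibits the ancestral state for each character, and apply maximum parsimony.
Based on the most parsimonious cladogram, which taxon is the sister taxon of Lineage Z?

Lineage U

Character polarity is set by the outgroup: the derived state is whichever differs from the outgroup's state, so for caudal autotomy, lateral line the derived state is 'absent', and for the remaining characters it is 'present'.
caudal autotomy (derived state 'absent') is shared by Lineage G, Lineage T, Lineage U, and Lineage Z — a synapomorphy uniting that clade.
Only Lineage U and Lineage Z show the derived state 'present' for dorsal spines, supporting them as a clade.
lateral line: derived state 'absent' in Lineage G, Lineage U, and Lineage Z only — synapomorphy for {Lineage G, Lineage U, Lineage Z}.
Most parsimonious ingroup topology: (((Lineage G,(Lineage U,Lineage Z)),Lineage T),Lineage N).
Lineage Z and Lineage U form a cherry on this tree, so they are sister taxa.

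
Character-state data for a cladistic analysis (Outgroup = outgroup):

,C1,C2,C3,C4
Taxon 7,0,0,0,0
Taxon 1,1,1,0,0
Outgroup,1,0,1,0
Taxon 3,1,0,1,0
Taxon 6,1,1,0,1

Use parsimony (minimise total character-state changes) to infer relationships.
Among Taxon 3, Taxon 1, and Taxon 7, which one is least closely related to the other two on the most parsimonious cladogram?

Taxon 3

Character polarity is set by the outgroup: the derived state is whichever differs from the outgroup's state, so for C1, C3 the derived state is '0', and for the remaining characters it is '1'.
C1: derived state '0' in Taxon 7 only — an autapomorphy, so it tells us nothing about relationships among taxa.
C2 (derived state '1') is shared by Taxon 1 and Taxon 6 — a synapomorphy uniting that clade.
C3 (derived state '0') is shared by Taxon 1, Taxon 6, and Taxon 7 — a synapomorphy uniting that clade.
C4 (derived state '1') is unique to Taxon 6 (autapomorphy; uninformative for grouping).
Most parsimonious ingroup topology: ((Taxon 7,(Taxon 6,Taxon 1)),Taxon 3).
Taxon 7 and Taxon 1 share a more recent common ancestor with each other than either does with Taxon 3, so Taxon 3 is the least closely related of the three.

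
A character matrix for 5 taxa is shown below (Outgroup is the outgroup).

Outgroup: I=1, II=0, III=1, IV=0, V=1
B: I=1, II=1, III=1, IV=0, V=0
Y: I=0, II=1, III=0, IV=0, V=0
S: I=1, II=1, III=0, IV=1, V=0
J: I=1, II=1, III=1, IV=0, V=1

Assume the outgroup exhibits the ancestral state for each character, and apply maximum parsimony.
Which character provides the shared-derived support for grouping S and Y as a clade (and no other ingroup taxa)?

III

Character polarity is set by the outgroup: the derived state is whichever differs from the outgroup's state, so for I, III, V the derived state is '0', and for the remaining characters it is '1'.
I: derived state '0' in Y only — an autapomorphy, so it tells us nothing about relationships among taxa.
All ingroup taxa share the derived state '1' for II; it defines the ingroup but does not resolve relationships within it.
Only S and Y show the derived state '0' for III, supporting them as a clade.
IV: derived state '1' in S only — an autapomorphy, so it tells us nothing about relationships among taxa.
V (derived state '0') is shared by B, S, and Y — a synapomorphy uniting that clade.
Most parsimonious ingroup topology: ((B,(Y,S)),J).
The clade {S, Y} is supported by III: its derived state '0' occurs in exactly those taxa and in no other taxon (including the outgroup).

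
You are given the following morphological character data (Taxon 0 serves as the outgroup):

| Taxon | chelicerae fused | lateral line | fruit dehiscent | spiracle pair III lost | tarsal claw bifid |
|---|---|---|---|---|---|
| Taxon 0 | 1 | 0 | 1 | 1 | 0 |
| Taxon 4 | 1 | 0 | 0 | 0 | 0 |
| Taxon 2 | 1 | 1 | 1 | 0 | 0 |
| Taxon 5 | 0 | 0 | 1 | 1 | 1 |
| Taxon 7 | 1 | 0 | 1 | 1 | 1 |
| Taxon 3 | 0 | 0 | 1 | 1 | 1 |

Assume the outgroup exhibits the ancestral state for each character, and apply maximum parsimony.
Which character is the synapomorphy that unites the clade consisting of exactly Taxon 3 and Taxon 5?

Character polarity is set by the outgroup: the derived state is whichever differs from the outgroup's state, so for chelicerae fused, fruit dehiscent, spiracle pair III lost the derived state is '0', and for the remaining characters it is '1'.
Only Taxon 3 and Taxon 5 show the derived state '0' for chelicerae fused, supporting them as a clade.
lateral line: derived state '1' in Taxon 2 only — an autapomorphy, so it tells us nothing about relationships among taxa.
fruit dehiscent (derived state '0') is unique to Taxon 4 (autapomorphy; uninformative for grouping).
spiracle pair III lost (derived state '0') is shared by Taxon 2 and Taxon 4 — a synapomorphy uniting that clade.
tarsal claw bifid (derived state '1') is shared by Taxon 3, Taxon 5, and Taxon 7 — a synapomorphy uniting that clade.
Most parsimonious ingroup topology: ((Taxon 4,Taxon 2),((Taxon 5,Taxon 3),Taxon 7)).
The clade {Taxon 3, Taxon 5} is supported by chelicerae fused: its derived state '0' occurs in exactly those taxa and in no other taxon (including the outgroup).

chelicerae fused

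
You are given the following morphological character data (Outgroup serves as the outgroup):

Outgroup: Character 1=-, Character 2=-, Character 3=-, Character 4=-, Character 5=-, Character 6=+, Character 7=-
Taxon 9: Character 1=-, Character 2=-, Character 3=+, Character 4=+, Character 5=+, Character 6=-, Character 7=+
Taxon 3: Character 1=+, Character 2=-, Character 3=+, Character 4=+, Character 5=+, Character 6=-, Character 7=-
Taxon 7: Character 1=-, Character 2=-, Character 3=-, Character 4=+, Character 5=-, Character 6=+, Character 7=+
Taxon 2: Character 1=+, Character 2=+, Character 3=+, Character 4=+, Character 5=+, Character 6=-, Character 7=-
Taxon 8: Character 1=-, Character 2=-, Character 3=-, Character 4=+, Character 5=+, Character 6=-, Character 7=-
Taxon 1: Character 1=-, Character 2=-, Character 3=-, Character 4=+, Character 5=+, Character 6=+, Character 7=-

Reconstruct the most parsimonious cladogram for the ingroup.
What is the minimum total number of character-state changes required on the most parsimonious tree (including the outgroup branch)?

8

Character polarity is set by the outgroup: the derived state is whichever differs from the outgroup's state, so for Character 6 the derived state is '-', and for the remaining characters it is '+'.
Character 1 (derived state '+') is shared by Taxon 2 and Taxon 3 — a synapomorphy uniting that clade.
Character 2 (derived state '+') is unique to Taxon 2 (autapomorphy; uninformative for grouping).
Only Taxon 2, Taxon 3, and Taxon 9 show the derived state '+' for Character 3, supporting them as a clade.
All ingroup taxa share the derived state '+' for Character 4; it defines the ingroup but does not resolve relationships within it.
Character 5 (derived state '+') is shared by Taxon 1, Taxon 2, Taxon 3, Taxon 8, and Taxon 9 — a synapomorphy uniting that clade.
Character 6 (derived state '-') is shared by Taxon 2, Taxon 3, Taxon 8, and Taxon 9 — a synapomorphy uniting that clade.
Character 7 (state '+') occurs in Taxon 7 and Taxon 9 but conflicts with the nesting implied by the other characters — most parsimoniously interpreted as homoplasy.
Most parsimonious ingroup topology: ((((Taxon 9,(Taxon 3,Taxon 2)),Taxon 8),Taxon 1),Taxon 7).
Changes per character on this tree: Character 1: 1; Character 2: 1; Character 3: 1; Character 4: 1; Character 5: 1; Character 6: 1; Character 7: 2.
Total = 8.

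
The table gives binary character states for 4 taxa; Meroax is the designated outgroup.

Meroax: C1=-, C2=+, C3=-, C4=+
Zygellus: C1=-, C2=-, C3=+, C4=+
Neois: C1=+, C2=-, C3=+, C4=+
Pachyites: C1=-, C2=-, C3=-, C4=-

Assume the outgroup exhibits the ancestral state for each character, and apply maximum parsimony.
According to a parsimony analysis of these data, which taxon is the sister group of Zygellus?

Character polarity is set by the outgroup: the derived state is whichever differs from the outgroup's state, so for C2, C4 the derived state is '-', and for the remaining characters it is '+'.
C1: derived state '+' in Neois only — an autapomorphy, so it tells us nothing about relationships among taxa.
All ingroup taxa share the derived state '-' for C2; it defines the ingroup but does not resolve relationships within it.
Only Neois and Zygellus show the derived state '+' for C3, supporting them as a clade.
C4 (derived state '-') is unique to Pachyites (autapomorphy; uninformative for grouping).
Most parsimonious ingroup topology: ((Zygellus,Neois),Pachyites).
Zygellus and Neois form a cherry on this tree, so they are sister taxa.

Neois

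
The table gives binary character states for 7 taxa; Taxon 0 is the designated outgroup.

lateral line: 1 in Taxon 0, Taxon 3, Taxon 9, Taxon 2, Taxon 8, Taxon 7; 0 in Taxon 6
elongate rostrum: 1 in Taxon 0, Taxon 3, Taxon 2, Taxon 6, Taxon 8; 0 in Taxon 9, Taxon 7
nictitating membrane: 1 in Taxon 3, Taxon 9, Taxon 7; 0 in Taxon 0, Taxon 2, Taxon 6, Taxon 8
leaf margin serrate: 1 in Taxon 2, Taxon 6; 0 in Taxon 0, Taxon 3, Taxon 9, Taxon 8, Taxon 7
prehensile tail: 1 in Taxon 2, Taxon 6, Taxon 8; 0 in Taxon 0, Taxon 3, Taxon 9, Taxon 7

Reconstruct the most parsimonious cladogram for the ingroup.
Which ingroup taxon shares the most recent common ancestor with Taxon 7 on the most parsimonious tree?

Character polarity is set by the outgroup: the derived state is whichever differs from the outgroup's state, so for lateral line, elongate rostrum the derived state is '0', and for the remaining characters it is '1'.
lateral line: derived state '0' in Taxon 6 only — an autapomorphy, so it tells us nothing about relationships among taxa.
elongate rostrum (derived state '0') is shared by Taxon 7 and Taxon 9 — a synapomorphy uniting that clade.
nictitating membrane (derived state '1') is shared by Taxon 3, Taxon 7, and Taxon 9 — a synapomorphy uniting that clade.
Only Taxon 2 and Taxon 6 show the derived state '1' for leaf margin serrate, supporting them as a clade.
prehensile tail (derived state '1') is shared by Taxon 2, Taxon 6, and Taxon 8 — a synapomorphy uniting that clade.
Most parsimonious ingroup topology: ((Taxon 3,(Taxon 9,Taxon 7)),((Taxon 2,Taxon 6),Taxon 8)).
Taxon 7 and Taxon 9 form a cherry on this tree, so they are sister taxa.

Taxon 9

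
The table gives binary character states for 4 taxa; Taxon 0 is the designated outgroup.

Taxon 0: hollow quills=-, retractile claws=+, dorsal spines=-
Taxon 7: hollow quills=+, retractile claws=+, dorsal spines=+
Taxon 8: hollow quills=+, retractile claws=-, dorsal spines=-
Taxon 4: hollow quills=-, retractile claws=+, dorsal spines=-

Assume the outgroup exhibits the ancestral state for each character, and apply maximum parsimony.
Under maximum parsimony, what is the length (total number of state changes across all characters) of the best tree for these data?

3

Character polarity is set by the outgroup: the derived state is whichever differs from the outgroup's state, so for retractile claws the derived state is '-', and for the remaining characters it is '+'.
hollow quills (derived state '+') is shared by Taxon 7 and Taxon 8 — a synapomorphy uniting that clade.
retractile claws (derived state '-') is unique to Taxon 8 (autapomorphy; uninformative for grouping).
dorsal spines (derived state '+') is unique to Taxon 7 (autapomorphy; uninformative for grouping).
Most parsimonious ingroup topology: ((Taxon 7,Taxon 8),Taxon 4).
Changes per character on this tree: hollow quills: 1; retractile claws: 1; dorsal spines: 1.
Total = 3.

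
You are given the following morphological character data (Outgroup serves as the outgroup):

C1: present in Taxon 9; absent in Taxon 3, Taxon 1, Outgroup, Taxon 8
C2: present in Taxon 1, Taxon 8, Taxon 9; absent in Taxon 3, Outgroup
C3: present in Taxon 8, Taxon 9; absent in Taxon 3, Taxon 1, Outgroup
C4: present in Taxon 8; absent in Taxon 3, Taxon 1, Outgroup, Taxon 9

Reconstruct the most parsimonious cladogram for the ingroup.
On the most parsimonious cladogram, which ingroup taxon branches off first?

Taxon 3

The outgroup has state 'absent' for every character, so 'present' is the derived state throughout.
C1 (derived state 'present') is unique to Taxon 9 (autapomorphy; uninformative for grouping).
C2: derived state 'present' in Taxon 1, Taxon 8, and Taxon 9 only — synapomorphy for {Taxon 1, Taxon 8, Taxon 9}.
C3: derived state 'present' in Taxon 8 and Taxon 9 only — synapomorphy for {Taxon 8, Taxon 9}.
C4 (derived state 'present') is unique to Taxon 8 (autapomorphy; uninformative for grouping).
Most parsimonious ingroup topology: (((Taxon 9,Taxon 8),Taxon 1),Taxon 3).
Taxon 3 is sister to the clade containing all other ingroup taxa, so it is the earliest-diverging (most basal) ingroup lineage.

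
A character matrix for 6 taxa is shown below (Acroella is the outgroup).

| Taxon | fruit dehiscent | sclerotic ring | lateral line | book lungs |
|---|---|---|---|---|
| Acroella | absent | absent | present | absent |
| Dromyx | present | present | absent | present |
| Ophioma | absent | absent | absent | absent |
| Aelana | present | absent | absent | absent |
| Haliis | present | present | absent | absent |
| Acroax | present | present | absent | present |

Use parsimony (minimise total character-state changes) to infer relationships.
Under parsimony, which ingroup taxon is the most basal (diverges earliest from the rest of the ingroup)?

Character polarity is set by the outgroup: the derived state is whichever differs from the outgroup's state, so for lateral line the derived state is 'absent', and for the remaining characters it is 'present'.
fruit dehiscent (derived state 'present') is shared by Acroax, Aelana, Dromyx, and Haliis — a synapomorphy uniting that clade.
Only Acroax, Dromyx, and Haliis show the derived state 'present' for sclerotic ring, supporting them as a clade.
All ingroup taxa share the derived state 'absent' for lateral line; it defines the ingroup but does not resolve relationships within it.
Only Acroax and Dromyx show the derived state 'present' for book lungs, supporting them as a clade.
Most parsimonious ingroup topology: ((((Dromyx,Acroax),Haliis),Aelana),Ophioma).
Ophioma is sister to the clade containing all other ingroup taxa, so it is the earliest-diverging (most basal) ingroup lineage.

Ophioma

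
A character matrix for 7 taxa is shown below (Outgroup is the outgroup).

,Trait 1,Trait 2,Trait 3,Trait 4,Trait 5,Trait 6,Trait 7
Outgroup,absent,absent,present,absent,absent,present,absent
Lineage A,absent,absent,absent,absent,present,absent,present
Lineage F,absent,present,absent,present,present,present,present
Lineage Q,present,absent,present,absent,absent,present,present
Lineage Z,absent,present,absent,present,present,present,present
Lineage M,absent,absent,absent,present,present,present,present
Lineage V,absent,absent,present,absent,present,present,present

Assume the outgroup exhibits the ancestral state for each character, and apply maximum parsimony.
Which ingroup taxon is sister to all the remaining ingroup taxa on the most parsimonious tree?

Lineage Q

Character polarity is set by the outgroup: the derived state is whichever differs from the outgroup's state, so for Trait 3, Trait 6 the derived state is 'absent', and for the remaining characters it is 'present'.
Trait 1: derived state 'present' in Lineage Q only — an autapomorphy, so it tells us nothing about relationships among taxa.
Trait 2 (derived state 'present') is shared by Lineage F and Lineage Z — a synapomorphy uniting that clade.
Trait 3 (derived state 'absent') is shared by Lineage A, Lineage F, Lineage M, and Lineage Z — a synapomorphy uniting that clade.
Only Lineage F, Lineage M, and Lineage Z show the derived state 'present' for Trait 4, supporting them as a clade.
Only Lineage A, Lineage F, Lineage M, Lineage V, and Lineage Z show the derived state 'present' for Trait 5, supporting them as a clade.
Trait 6 (derived state 'absent') is unique to Lineage A (autapomorphy; uninformative for grouping).
Trait 7 (derived state 'present') is shared by all ingroup taxa — unites the whole ingroup.
Most parsimonious ingroup topology: (((Lineage A,((Lineage F,Lineage Z),Lineage M)),Lineage V),Lineage Q).
Lineage Q is sister to the clade containing all other ingroup taxa, so it is the earliest-diverging (most basal) ingroup lineage.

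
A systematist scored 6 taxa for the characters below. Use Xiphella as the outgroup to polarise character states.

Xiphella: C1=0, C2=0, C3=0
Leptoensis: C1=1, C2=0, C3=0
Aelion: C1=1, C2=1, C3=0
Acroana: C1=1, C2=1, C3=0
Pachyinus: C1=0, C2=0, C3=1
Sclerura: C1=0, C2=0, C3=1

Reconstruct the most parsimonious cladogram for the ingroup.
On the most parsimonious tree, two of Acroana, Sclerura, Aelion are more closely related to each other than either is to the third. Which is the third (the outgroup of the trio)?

Sclerura

The outgroup has state '0' for every character, so '1' is the derived state throughout.
C1 (derived state '1') is shared by Acroana, Aelion, and Leptoensis — a synapomorphy uniting that clade.
C2: derived state '1' in Acroana and Aelion only — synapomorphy for {Acroana, Aelion}.
Only Pachyinus and Sclerura show the derived state '1' for C3, supporting them as a clade.
Most parsimonious ingroup topology: ((Leptoensis,(Aelion,Acroana)),(Pachyinus,Sclerura)).
Acroana and Aelion share a more recent common ancestor with each other than either does with Sclerura, so Sclerura is the least closely related of the three.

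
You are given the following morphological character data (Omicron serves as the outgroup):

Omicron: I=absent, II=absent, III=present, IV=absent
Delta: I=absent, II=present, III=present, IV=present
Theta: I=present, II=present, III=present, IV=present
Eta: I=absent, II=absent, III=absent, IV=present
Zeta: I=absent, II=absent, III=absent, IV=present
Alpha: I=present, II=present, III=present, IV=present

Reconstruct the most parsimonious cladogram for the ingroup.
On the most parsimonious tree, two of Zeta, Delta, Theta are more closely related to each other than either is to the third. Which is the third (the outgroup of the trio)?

Character polarity is set by the outgroup: the derived state is whichever differs from the outgroup's state, so for III the derived state is 'absent', and for the remaining characters it is 'present'.
I: derived state 'present' in Alpha and Theta only — synapomorphy for {Alpha, Theta}.
II: derived state 'present' in Alpha, Delta, and Theta only — synapomorphy for {Alpha, Delta, Theta}.
III: derived state 'absent' in Eta and Zeta only — synapomorphy for {Eta, Zeta}.
All ingroup taxa share the derived state 'present' for IV; it defines the ingroup but does not resolve relationships within it.
Most parsimonious ingroup topology: ((Delta,(Theta,Alpha)),(Eta,Zeta)).
Theta and Delta share a more recent common ancestor with each other than either does with Zeta, so Zeta is the least closely related of the three.

Zeta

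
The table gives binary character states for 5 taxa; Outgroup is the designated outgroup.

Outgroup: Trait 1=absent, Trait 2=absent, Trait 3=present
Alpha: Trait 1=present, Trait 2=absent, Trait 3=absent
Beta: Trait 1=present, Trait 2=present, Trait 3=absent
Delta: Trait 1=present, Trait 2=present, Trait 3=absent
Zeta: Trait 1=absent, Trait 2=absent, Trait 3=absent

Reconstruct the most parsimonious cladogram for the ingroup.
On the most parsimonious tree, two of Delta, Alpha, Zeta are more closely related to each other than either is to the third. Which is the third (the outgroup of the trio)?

Character polarity is set by the outgroup: the derived state is whichever differs from the outgroup's state, so for Trait 3 the derived state is 'absent', and for the remaining characters it is 'present'.
Trait 1: derived state 'present' in Alpha, Beta, and Delta only — synapomorphy for {Alpha, Beta, Delta}.
Trait 2: derived state 'present' in Beta and Delta only — synapomorphy for {Beta, Delta}.
All ingroup taxa share the derived state 'absent' for Trait 3; it defines the ingroup but does not resolve relationships within it.
Most parsimonious ingroup topology: ((Alpha,(Beta,Delta)),Zeta).
Alpha and Delta share a more recent common ancestor with each other than either does with Zeta, so Zeta is the least closely related of the three.

Zeta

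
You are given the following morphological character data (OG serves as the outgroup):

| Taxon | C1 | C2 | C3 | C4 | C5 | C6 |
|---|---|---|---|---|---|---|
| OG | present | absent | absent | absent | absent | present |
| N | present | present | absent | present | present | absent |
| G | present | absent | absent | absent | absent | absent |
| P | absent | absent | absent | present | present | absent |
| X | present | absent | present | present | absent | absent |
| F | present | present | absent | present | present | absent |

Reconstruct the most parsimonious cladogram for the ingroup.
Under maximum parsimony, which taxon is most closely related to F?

N

Character polarity is set by the outgroup: the derived state is whichever differs from the outgroup's state, so for C1, C6 the derived state is 'absent', and for the remaining characters it is 'present'.
C1 (derived state 'absent') is unique to P (autapomorphy; uninformative for grouping).
Only F and N show the derived state 'present' for C2, supporting them as a clade.
C3 (derived state 'present') is unique to X (autapomorphy; uninformative for grouping).
C4: derived state 'present' in F, N, P, and X only — synapomorphy for {F, N, P, X}.
C5 (derived state 'present') is shared by F, N, and P — a synapomorphy uniting that clade.
All ingroup taxa share the derived state 'absent' for C6; it defines the ingroup but does not resolve relationships within it.
Most parsimonious ingroup topology: ((((N,F),P),X),G).
F and N form a cherry on this tree, so they are sister taxa.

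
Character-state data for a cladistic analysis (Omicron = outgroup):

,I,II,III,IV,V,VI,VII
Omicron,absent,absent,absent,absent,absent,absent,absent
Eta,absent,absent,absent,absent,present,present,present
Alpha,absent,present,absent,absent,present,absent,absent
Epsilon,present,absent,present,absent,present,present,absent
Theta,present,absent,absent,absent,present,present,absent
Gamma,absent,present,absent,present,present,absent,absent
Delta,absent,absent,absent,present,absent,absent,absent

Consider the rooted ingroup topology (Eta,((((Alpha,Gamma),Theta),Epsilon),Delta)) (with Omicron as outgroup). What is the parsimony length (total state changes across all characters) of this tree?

Map each character onto (Eta,((((Alpha,Gamma),Theta),Epsilon),Delta)) (rooted by Omicron) and count the minimum state changes it requires (Fitch parsimony):
I: 2; II: 1; III: 1; IV: 2; V: 2; VI: 3; VII: 1.
Total tree length = 12.

12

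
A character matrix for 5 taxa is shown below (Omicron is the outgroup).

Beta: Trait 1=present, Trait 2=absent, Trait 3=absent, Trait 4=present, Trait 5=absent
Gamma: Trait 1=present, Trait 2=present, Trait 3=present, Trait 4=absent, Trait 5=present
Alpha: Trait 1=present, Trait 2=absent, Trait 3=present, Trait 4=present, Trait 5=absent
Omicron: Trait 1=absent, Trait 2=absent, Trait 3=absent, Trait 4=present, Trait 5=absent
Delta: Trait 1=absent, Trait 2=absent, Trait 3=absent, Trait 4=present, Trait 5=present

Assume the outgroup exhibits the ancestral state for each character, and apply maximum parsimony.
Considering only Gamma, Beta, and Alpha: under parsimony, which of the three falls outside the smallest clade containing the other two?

Beta

Character polarity is set by the outgroup: the derived state is whichever differs from the outgroup's state, so for Trait 4 the derived state is 'absent', and for the remaining characters it is 'present'.
Trait 1 (derived state 'present') is shared by Alpha, Beta, and Gamma — a synapomorphy uniting that clade.
Trait 2: derived state 'present' in Gamma only — an autapomorphy, so it tells us nothing about relationships among taxa.
Only Alpha and Gamma show the derived state 'present' for Trait 3, supporting them as a clade.
Trait 4 (derived state 'absent') is unique to Gamma (autapomorphy; uninformative for grouping).
Trait 5 (state 'present') occurs in Delta and Gamma but conflicts with the nesting implied by the other characters — most parsimoniously interpreted as homoplasy.
Most parsimonious ingroup topology: (((Gamma,Alpha),Beta),Delta).
Gamma and Alpha share a more recent common ancestor with each other than either does with Beta, so Beta is the least closely related of the three.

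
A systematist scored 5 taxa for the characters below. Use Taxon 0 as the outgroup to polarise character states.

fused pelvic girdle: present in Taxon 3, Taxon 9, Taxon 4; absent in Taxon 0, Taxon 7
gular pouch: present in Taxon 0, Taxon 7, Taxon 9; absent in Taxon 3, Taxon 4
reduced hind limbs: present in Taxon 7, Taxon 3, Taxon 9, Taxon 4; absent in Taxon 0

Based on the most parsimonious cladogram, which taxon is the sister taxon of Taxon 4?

Character polarity is set by the outgroup: the derived state is whichever differs from the outgroup's state, so for gular pouch the derived state is 'absent', and for the remaining characters it is 'present'.
Only Taxon 3, Taxon 4, and Taxon 9 show the derived state 'present' for fused pelvic girdle, supporting them as a clade.
gular pouch (derived state 'absent') is shared by Taxon 3 and Taxon 4 — a synapomorphy uniting that clade.
reduced hind limbs (derived state 'present') is shared by all ingroup taxa — unites the whole ingroup.
Most parsimonious ingroup topology: (((Taxon 4,Taxon 3),Taxon 9),Taxon 7).
Taxon 4 and Taxon 3 form a cherry on this tree, so they are sister taxa.

Taxon 3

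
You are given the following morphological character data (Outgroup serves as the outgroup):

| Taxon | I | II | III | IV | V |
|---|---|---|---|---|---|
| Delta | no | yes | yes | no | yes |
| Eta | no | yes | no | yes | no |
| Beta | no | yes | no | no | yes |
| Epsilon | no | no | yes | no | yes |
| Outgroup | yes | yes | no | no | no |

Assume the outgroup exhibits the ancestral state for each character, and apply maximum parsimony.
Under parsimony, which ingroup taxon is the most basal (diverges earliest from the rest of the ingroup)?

Eta

Character polarity is set by the outgroup: the derived state is whichever differs from the outgroup's state, so for I, II the derived state is 'no', and for the remaining characters it is 'yes'.
All ingroup taxa share the derived state 'no' for I; it defines the ingroup but does not resolve relationships within it.
II (derived state 'no') is unique to Epsilon (autapomorphy; uninformative for grouping).
III: derived state 'yes' in Delta and Epsilon only — synapomorphy for {Delta, Epsilon}.
IV (derived state 'yes') is unique to Eta (autapomorphy; uninformative for grouping).
V (derived state 'yes') is shared by Beta, Delta, and Epsilon — a synapomorphy uniting that clade.
Most parsimonious ingroup topology: (((Epsilon,Delta),Beta),Eta).
Eta is sister to the clade containing all other ingroup taxa, so it is the earliest-diverging (most basal) ingroup lineage.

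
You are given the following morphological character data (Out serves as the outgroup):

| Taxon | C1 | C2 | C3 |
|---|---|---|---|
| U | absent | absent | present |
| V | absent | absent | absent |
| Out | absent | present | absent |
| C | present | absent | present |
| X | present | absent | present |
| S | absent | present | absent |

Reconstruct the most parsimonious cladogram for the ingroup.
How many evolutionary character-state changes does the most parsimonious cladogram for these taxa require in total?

Character polarity is set by the outgroup: the derived state is whichever differs from the outgroup's state, so for C2 the derived state is 'absent', and for the remaining characters it is 'present'.
C1 (derived state 'present') is shared by C and X — a synapomorphy uniting that clade.
Only C, U, V, and X show the derived state 'absent' for C2, supporting them as a clade.
C3: derived state 'present' in C, U, and X only — synapomorphy for {C, U, X}.
Most parsimonious ingroup topology: (S,(((C,X),U),V)).
Changes per character on this tree: C1: 1; C2: 1; C3: 1.
Total = 3.

3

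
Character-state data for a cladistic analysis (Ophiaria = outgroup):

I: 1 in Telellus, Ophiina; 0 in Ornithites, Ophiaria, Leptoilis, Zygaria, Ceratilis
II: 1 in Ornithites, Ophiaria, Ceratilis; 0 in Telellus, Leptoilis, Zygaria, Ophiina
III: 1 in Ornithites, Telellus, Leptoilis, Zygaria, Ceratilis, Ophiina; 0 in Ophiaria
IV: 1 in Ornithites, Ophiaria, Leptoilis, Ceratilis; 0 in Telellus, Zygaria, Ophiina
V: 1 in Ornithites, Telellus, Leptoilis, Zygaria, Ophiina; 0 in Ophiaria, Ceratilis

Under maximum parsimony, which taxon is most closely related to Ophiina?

Character polarity is set by the outgroup: the derived state is whichever differs from the outgroup's state, so for II, IV the derived state is '0', and for the remaining characters it is '1'.
I (derived state '1') is shared by Ophiina and Telellus — a synapomorphy uniting that clade.
II: derived state '0' in Leptoilis, Ophiina, Telellus, and Zygaria only — synapomorphy for {Leptoilis, Ophiina, Telellus, Zygaria}.
III (derived state '1') is shared by all ingroup taxa — unites the whole ingroup.
Only Ophiina, Telellus, and Zygaria show the derived state '0' for IV, supporting them as a clade.
V (derived state '1') is shared by Leptoilis, Ophiina, Ornithites, Telellus, and Zygaria — a synapomorphy uniting that clade.
Most parsimonious ingroup topology: (((((Telellus,Ophiina),Zygaria),Leptoilis),Ornithites),Ceratilis).
Ophiina and Telellus form a cherry on this tree, so they are sister taxa.

Telellus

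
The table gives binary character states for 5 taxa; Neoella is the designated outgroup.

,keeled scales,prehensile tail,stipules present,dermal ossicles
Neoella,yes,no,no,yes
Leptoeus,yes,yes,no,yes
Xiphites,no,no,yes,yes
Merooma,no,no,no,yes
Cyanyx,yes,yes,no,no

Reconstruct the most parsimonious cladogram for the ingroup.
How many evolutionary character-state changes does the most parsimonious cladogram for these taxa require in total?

4

Character polarity is set by the outgroup: the derived state is whichever differs from the outgroup's state, so for keeled scales, dermal ossicles the derived state is 'no', and for the remaining characters it is 'yes'.
Only Merooma and Xiphites show the derived state 'no' for keeled scales, supporting them as a clade.
prehensile tail (derived state 'yes') is shared by Cyanyx and Leptoeus — a synapomorphy uniting that clade.
stipules present: derived state 'yes' in Xiphites only — an autapomorphy, so it tells us nothing about relationships among taxa.
dermal ossicles: derived state 'no' in Cyanyx only — an autapomorphy, so it tells us nothing about relationships among taxa.
Most parsimonious ingroup topology: ((Leptoeus,Cyanyx),(Xiphites,Merooma)).
Changes per character on this tree: keeled scales: 1; prehensile tail: 1; stipules present: 1; dermal ossicles: 1.
Total = 4.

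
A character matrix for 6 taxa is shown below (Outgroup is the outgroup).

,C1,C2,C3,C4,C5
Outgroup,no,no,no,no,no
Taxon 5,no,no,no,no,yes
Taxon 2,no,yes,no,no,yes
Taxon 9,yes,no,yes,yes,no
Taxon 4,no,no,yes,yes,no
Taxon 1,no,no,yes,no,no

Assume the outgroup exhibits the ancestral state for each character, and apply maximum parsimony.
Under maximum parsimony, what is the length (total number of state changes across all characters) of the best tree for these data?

The outgroup has state 'no' for every character, so 'yes' is the derived state throughout.
C1 (derived state 'yes') is unique to Taxon 9 (autapomorphy; uninformative for grouping).
C2: derived state 'yes' in Taxon 2 only — an autapomorphy, so it tells us nothing about relationships among taxa.
Only Taxon 1, Taxon 4, and Taxon 9 show the derived state 'yes' for C3, supporting them as a clade.
C4: derived state 'yes' in Taxon 4 and Taxon 9 only — synapomorphy for {Taxon 4, Taxon 9}.
C5: derived state 'yes' in Taxon 2 and Taxon 5 only — synapomorphy for {Taxon 2, Taxon 5}.
Most parsimonious ingroup topology: ((Taxon 5,Taxon 2),((Taxon 9,Taxon 4),Taxon 1)).
Changes per character on this tree: C1: 1; C2: 1; C3: 1; C4: 1; C5: 1.
Total = 5.

5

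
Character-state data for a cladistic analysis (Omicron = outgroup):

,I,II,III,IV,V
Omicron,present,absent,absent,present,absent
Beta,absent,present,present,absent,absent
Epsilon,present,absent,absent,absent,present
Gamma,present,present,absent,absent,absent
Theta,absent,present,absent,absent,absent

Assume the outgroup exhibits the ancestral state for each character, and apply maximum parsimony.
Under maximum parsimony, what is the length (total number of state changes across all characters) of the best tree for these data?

5

Character polarity is set by the outgroup: the derived state is whichever differs from the outgroup's state, so for I, IV the derived state is 'absent', and for the remaining characters it is 'present'.
Only Beta and Theta show the derived state 'absent' for I, supporting them as a clade.
II: derived state 'present' in Beta, Gamma, and Theta only — synapomorphy for {Beta, Gamma, Theta}.
III: derived state 'present' in Beta only — an autapomorphy, so it tells us nothing about relationships among taxa.
All ingroup taxa share the derived state 'absent' for IV; it defines the ingroup but does not resolve relationships within it.
V (derived state 'present') is unique to Epsilon (autapomorphy; uninformative for grouping).
Most parsimonious ingroup topology: (((Beta,Theta),Gamma),Epsilon).
Changes per character on this tree: I: 1; II: 1; III: 1; IV: 1; V: 1.
Total = 5.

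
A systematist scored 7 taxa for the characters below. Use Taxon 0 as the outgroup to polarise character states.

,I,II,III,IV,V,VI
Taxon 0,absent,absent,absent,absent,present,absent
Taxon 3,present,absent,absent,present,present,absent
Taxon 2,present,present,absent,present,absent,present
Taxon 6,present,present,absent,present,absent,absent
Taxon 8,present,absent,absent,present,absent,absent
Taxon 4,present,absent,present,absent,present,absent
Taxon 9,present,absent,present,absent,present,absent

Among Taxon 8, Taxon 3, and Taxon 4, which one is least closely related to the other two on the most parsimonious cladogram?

Character polarity is set by the outgroup: the derived state is whichever differs from the outgroup's state, so for V the derived state is 'absent', and for the remaining characters it is 'present'.
I (derived state 'present') is shared by all ingroup taxa — unites the whole ingroup.
Only Taxon 2 and Taxon 6 show the derived state 'present' for II, supporting them as a clade.
III: derived state 'present' in Taxon 4 and Taxon 9 only — synapomorphy for {Taxon 4, Taxon 9}.
IV (derived state 'present') is shared by Taxon 2, Taxon 3, Taxon 6, and Taxon 8 — a synapomorphy uniting that clade.
Only Taxon 2, Taxon 6, and Taxon 8 show the derived state 'absent' for V, supporting them as a clade.
VI (derived state 'present') is unique to Taxon 2 (autapomorphy; uninformative for grouping).
Most parsimonious ingroup topology: ((Taxon 3,((Taxon 2,Taxon 6),Taxon 8)),(Taxon 4,Taxon 9)).
Taxon 3 and Taxon 8 share a more recent common ancestor with each other than either does with Taxon 4, so Taxon 4 is the least closely related of the three.

Taxon 4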